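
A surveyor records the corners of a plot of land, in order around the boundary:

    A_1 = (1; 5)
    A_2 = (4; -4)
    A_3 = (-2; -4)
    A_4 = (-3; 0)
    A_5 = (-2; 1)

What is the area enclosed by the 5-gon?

Apply the shoelace (surveyor's) formula: 2A = Σ (x_i·y_{i+1} − x_{i+1}·y_i), indices taken mod 5.
Cross-terms: -24, -24, -12, -3, -11  ⇒  Σ = -74
Area = |Σ|/2 = 37.

37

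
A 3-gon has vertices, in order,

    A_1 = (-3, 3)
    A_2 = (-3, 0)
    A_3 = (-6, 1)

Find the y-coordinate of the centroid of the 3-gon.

Apply the shoelace formula. First the cross-terms c_i = x_i·y_{i+1} − x_{i+1}·y_i:
  9, -3, -15  ⇒  2A = -9, A = -4.5.
Then Σ (y_i + y_{i+1})·c_i = -36, so ȳ = -36 / (6·(-4.5)) = 4/3.

4/3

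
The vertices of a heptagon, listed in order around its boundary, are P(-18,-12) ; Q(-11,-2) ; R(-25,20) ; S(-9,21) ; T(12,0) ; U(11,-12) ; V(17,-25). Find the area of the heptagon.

916

Apply the shoelace formula: 2A = Σ (x_i·y_{i+1} − x_{i+1}·y_i), indices taken mod 7.
Σ = (-96) + (-270) + (-345) + (-252) + (-144) + (-71) + (-654) = -1832
Area = |Σ|/2 = 916.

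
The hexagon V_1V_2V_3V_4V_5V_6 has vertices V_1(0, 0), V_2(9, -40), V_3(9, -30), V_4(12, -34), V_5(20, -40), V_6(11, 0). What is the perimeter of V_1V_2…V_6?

118

|V_1V_2| = √((9)² + (-40)²) = √1681 = 41
|V_2V_3| = √((0)² + (10)²) = √100 = 10
|V_3V_4| = √((3)² + (-4)²) = √25 = 5
|V_4V_5| = √((8)² + (-6)²) = √100 = 10
|V_5V_6| = √((-9)² + (40)²) = √1681 = 41
|V_6V_1| = √((-11)² + (0)²) = √121 = 11
Perimeter = 41 + 10 + 5 + 10 + 41 + 11 = 118.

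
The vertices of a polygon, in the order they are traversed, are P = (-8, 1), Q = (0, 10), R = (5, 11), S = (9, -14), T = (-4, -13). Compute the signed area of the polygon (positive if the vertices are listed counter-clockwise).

P→Q: (-8)(10) − (0)(1) = -80
Q→R: (0)(11) − (5)(10) = -50
R→S: (5)(-14) − (9)(11) = -169
S→T: (9)(-13) − (-4)(-14) = -173
T→P: (-4)(1) − (-8)(-13) = -108
Σ = -580
Signed area = Σ/2 = -290 (negative ⇒ clockwise traversal).

-290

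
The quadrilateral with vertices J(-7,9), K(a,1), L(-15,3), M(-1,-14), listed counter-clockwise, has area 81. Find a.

-8

Write out the shoelace sum; only the two edges meeting at K involve a:
2·Area = [((-7)·1 − a·9) + (a·3 − (-15)·1)] + 106
       = -6·a + 114 = 162
⇒ a = -8.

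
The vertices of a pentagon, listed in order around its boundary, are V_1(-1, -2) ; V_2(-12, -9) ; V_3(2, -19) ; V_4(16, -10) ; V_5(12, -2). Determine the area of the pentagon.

Apply the surveyor's formula: 2A = Σ (x_i·y_{i+1} − x_{i+1}·y_i), indices taken mod 5.
Cross-terms: -15, 246, 284, 88, -26  ⇒  Σ = 577
Area = |Σ|/2 = 288.5.

288.5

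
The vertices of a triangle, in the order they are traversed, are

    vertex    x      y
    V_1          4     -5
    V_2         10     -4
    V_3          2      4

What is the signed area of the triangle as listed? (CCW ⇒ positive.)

28

Apply the shoelace formula: 2A = Σ (x_i·y_{i+1} − x_{i+1}·y_i), indices taken mod 3.
Cross-terms: 34, 48, -26  ⇒  Σ = 56
Signed area = Σ/2 = 28 (positive ⇒ counter-clockwise traversal).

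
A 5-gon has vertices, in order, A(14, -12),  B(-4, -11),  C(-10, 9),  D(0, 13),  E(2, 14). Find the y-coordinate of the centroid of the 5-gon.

Apply the surveyor's formula. First the cross-terms c_i = x_i·y_{i+1} − x_{i+1}·y_i:
  -202, -146, -130, -26, -220  ⇒  2A = -724, A = -362.
Then Σ (y_i + y_{i+1})·c_i = 936, so ȳ = 936 / (6·(-362)) = -78/181.

-78/181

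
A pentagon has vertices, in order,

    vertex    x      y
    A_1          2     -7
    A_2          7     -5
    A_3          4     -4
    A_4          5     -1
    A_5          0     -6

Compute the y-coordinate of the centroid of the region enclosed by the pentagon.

-422/87

Apply Gauss's area formula. First the cross-terms c_i = x_i·y_{i+1} − x_{i+1}·y_i:
  39, -8, 16, -30, 12  ⇒  2A = 29, A = 14.5.
Then Σ (y_i + y_{i+1})·c_i = -422, so ȳ = -422 / (6·14.5) = -422/87.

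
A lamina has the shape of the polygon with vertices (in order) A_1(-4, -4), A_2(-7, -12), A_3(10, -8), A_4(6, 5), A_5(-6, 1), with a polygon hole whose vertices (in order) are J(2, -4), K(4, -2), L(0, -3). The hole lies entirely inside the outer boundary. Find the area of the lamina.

Outer boundary:
Apply the shoelace formula: 2A = Σ (x_i·y_{i+1} − x_{i+1}·y_i), indices taken mod 5.
Cross-terms: 20, 176, 98, 36, 28  ⇒  Σ = 358
Area = |Σ|/2 = 179.
Hole:
Σ = (12) + (-12) + (6) = 6
Area = |Σ|/2 = 3.
Net area = 179 − 3 = 176.

176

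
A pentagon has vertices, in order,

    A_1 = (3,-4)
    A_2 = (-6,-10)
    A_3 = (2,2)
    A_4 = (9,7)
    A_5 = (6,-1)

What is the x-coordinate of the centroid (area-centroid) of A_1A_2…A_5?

Apply the shoelace (surveyor's) formula. First the cross-terms c_i = x_i·y_{i+1} − x_{i+1}·y_i:
  -54, 8, -4, -51, -21  ⇒  2A = -122, A = -61.
Then Σ (x_i + x_{i+1})·c_i = -868, so x̄ = -868 / (6·(-61)) = 434/183.

434/183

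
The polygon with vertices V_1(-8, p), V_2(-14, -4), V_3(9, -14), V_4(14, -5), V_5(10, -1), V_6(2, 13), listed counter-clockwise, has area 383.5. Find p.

The doubled signed area Σ (x_i y_{i+1} − x_{i+1} y_i) is linear in p.
With p=0 it equals 687; the coefficient of p is 16 (from the two edges through V_1).
So 16·p + 687 = 2·383.5 = 767 ⇒ p = 5.

5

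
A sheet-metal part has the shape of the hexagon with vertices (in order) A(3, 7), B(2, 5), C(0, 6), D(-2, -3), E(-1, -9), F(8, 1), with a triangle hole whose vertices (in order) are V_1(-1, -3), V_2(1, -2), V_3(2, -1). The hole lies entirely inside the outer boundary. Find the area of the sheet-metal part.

81.5

Outer boundary:
Apply the shoelace (surveyor's) formula: 2A = Σ (x_i·y_{i+1} − x_{i+1}·y_i), indices taken mod 6.
Σ = (1) + (12) + (12) + (15) + (71) + (53) = 164
Area = |Σ|/2 = 82.
Hole:
V_1→V_2: (-1)(-2) − (1)(-3) = 5
V_2→V_3: (1)(-1) − (2)(-2) = 3
V_3→V_1: (2)(-3) − (-1)(-1) = -7
Σ = 1
Area = |Σ|/2 = 0.5.
Net area = 82 − 0.5 = 81.5.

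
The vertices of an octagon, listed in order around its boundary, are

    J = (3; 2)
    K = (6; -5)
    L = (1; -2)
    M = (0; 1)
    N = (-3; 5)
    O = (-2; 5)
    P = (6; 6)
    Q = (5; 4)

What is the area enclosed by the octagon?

Σ = (-27) + (-7) + (1) + (3) + (-5) + (-42) + (-6) + (-2) = -85
Area = |Σ|/2 = 42.5.

42.5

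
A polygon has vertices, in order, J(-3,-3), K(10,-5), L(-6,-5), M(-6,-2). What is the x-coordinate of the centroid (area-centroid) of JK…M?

Apply the shoelace (surveyor's) formula. First the cross-terms c_i = x_i·y_{i+1} − x_{i+1}·y_i:
  45, -80, -18, 12  ⇒  2A = -41, A = -20.5.
Then Σ (x_i + x_{i+1})·c_i = 103, so x̄ = 103 / (6·(-20.5)) = -103/123.

-103/123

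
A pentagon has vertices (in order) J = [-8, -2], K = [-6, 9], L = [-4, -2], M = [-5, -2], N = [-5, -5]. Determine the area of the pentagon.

26.5

Apply the surveyor's formula: 2A = Σ (x_i·y_{i+1} − x_{i+1}·y_i), indices taken mod 5.
Cross-terms: -84, 48, -2, 15, -30  ⇒  Σ = -53
Area = |Σ|/2 = 26.5.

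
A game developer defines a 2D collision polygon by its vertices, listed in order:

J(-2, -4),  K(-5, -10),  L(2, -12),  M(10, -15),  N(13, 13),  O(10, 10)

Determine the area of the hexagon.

237.5

Apply the surveyor's formula: 2A = Σ (x_i·y_{i+1} − x_{i+1}·y_i), indices taken mod 6.
Cross-terms: 0, 80, 90, 325, 0, -20  ⇒  Σ = 475
Area = |Σ|/2 = 237.5.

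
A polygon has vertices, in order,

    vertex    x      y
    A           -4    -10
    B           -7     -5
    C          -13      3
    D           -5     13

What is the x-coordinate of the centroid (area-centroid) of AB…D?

Apply Gauss's area formula. First the cross-terms c_i = x_i·y_{i+1} − x_{i+1}·y_i:
  -50, -86, -154, 102  ⇒  2A = -188, A = -94.
Then Σ (x_i + x_{i+1})·c_i = 4124, so x̄ = 4124 / (6·(-94)) = -1031/141.

-1031/141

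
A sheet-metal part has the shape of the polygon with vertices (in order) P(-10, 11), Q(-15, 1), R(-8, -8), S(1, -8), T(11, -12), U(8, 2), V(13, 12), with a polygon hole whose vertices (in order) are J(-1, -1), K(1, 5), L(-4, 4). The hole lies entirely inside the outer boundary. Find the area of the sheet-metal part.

427

Outer boundary:
Apply the shoelace (surveyor's) formula: 2A = Σ (x_i·y_{i+1} − x_{i+1}·y_i), indices taken mod 7.
Σ = (155) + (128) + (72) + (76) + (118) + (70) + (263) = 882
Area = |Σ|/2 = 441.
Hole:
Σ = (-4) + (24) + (8) = 28
Area = |Σ|/2 = 14.
Net area = 441 − 14 = 427.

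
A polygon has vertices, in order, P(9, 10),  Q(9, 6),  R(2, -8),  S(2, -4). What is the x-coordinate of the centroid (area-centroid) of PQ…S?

Apply the shoelace formula. First the cross-terms c_i = x_i·y_{i+1} − x_{i+1}·y_i:
  -36, -84, 8, 56  ⇒  2A = -56, A = -28.
Then Σ (x_i + x_{i+1})·c_i = -924, so x̄ = -924 / (6·(-28)) = 5.5.

5.5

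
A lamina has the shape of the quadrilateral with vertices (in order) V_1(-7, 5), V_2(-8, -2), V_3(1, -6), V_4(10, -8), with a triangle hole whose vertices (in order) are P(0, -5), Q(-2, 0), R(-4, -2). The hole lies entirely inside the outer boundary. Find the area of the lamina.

Outer boundary:
Cross-terms: 54, 50, 52, -6  ⇒  Σ = 150
Area = |Σ|/2 = 75.
Hole:
Apply Gauss's area formula: 2A = Σ (x_i·y_{i+1} − x_{i+1}·y_i), indices taken mod 3.
Σ = (-10) + (4) + (20) = 14
Area = |Σ|/2 = 7.
Net area = 75 − 7 = 68.

68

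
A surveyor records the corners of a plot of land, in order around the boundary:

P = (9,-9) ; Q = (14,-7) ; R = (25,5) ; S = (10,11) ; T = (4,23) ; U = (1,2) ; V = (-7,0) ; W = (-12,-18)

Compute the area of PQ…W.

Σ = (63) + (245) + (225) + (186) + (-15) + (14) + (126) + (270) = 1114
Area = |Σ|/2 = 557.

557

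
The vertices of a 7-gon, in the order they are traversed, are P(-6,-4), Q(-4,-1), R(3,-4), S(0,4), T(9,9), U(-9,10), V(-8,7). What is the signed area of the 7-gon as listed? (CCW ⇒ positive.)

123.5

Apply the surveyor's formula: 2A = Σ (x_i·y_{i+1} − x_{i+1}·y_i), indices taken mod 7.
Cross-terms: -10, 19, 12, -36, 171, 17, 74  ⇒  Σ = 247
Signed area = Σ/2 = 123.5 (positive ⇒ counter-clockwise traversal).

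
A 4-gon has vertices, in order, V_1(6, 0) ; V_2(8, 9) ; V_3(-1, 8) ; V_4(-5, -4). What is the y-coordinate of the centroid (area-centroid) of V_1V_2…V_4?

139/45

Apply the shoelace (surveyor's) formula. First the cross-terms c_i = x_i·y_{i+1} − x_{i+1}·y_i:
  54, 73, 44, 24  ⇒  2A = 195, A = 97.5.
Then Σ (y_i + y_{i+1})·c_i = 1807, so ȳ = 1807 / (6·97.5) = 139/45.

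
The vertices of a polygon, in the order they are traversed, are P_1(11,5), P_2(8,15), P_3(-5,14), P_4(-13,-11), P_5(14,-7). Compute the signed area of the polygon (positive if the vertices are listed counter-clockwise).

470.5

P_1→P_2: (11)(15) − (8)(5) = 125
P_2→P_3: (8)(14) − (-5)(15) = 187
P_3→P_4: (-5)(-11) − (-13)(14) = 237
P_4→P_5: (-13)(-7) − (14)(-11) = 245
P_5→P_1: (14)(5) − (11)(-7) = 147
Σ = 941
Signed area = Σ/2 = 470.5 (positive ⇒ counter-clockwise traversal).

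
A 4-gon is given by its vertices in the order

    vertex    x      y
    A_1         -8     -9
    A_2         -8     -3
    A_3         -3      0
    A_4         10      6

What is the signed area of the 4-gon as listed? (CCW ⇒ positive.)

-58.5

A_1→A_2: (-8)(-3) − (-8)(-9) = -48
A_2→A_3: (-8)(0) − (-3)(-3) = -9
A_3→A_4: (-3)(6) − (10)(0) = -18
A_4→A_1: (10)(-9) − (-8)(6) = -42
Σ = -117
Signed area = Σ/2 = -58.5 (negative ⇒ clockwise traversal).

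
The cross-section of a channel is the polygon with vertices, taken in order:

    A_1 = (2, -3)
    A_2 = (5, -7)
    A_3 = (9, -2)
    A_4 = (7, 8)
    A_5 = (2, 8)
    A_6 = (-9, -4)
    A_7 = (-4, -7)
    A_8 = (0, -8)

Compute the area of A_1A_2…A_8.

Apply the shoelace (surveyor's) formula: 2A = Σ (x_i·y_{i+1} − x_{i+1}·y_i), indices taken mod 8.
Σ = (1) + (53) + (86) + (40) + (64) + (47) + (32) + (16) = 339
Area = |Σ|/2 = 169.5.

169.5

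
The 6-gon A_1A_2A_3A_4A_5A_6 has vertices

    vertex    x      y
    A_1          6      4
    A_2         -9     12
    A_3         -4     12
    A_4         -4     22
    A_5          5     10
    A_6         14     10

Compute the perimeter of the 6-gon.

|A_1A_2| = √((-15)² + (8)²) = √289 = 17
|A_2A_3| = √((5)² + (0)²) = √25 = 5
|A_3A_4| = √((0)² + (10)²) = √100 = 10
|A_4A_5| = √((9)² + (-12)²) = √225 = 15
|A_5A_6| = √((9)² + (0)²) = √81 = 9
|A_6A_1| = √((-8)² + (-6)²) = √100 = 10
Perimeter = 17 + 5 + 10 + 15 + 9 + 10 = 66.

66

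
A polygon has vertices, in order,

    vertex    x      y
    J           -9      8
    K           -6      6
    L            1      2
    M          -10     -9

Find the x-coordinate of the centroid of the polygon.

-1570/261

Apply Gauss's area formula. First the cross-terms c_i = x_i·y_{i+1} − x_{i+1}·y_i:
  -6, -18, 11, -161  ⇒  2A = -174, A = -87.
Then Σ (x_i + x_{i+1})·c_i = 3140, so x̄ = 3140 / (6·(-87)) = -1570/261.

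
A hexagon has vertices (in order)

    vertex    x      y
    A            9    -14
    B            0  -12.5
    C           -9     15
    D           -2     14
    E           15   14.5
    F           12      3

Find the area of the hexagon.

Apply the surveyor's formula: 2A = Σ (x_i·y_{i+1} − x_{i+1}·y_i), indices taken mod 6.
Σ = (-112.5) + (-112.5) + (-96) + (-239) + (-129) + (-195) = -884
Area = |Σ|/2 = 442.

442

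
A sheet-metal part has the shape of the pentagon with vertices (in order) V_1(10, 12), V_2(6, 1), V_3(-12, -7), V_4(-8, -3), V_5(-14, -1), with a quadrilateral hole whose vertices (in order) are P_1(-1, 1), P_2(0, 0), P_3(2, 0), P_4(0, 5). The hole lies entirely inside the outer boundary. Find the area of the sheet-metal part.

Outer boundary:
Apply the shoelace (surveyor's) formula: 2A = Σ (x_i·y_{i+1} − x_{i+1}·y_i), indices taken mod 5.
Σ = (-62) + (-30) + (-20) + (-34) + (-158) = -304
Area = |Σ|/2 = 152.
Hole:
Cross-terms: 0, 0, 10, 5  ⇒  Σ = 15
Area = |Σ|/2 = 7.5.
Net area = 152 − 7.5 = 144.5.

144.5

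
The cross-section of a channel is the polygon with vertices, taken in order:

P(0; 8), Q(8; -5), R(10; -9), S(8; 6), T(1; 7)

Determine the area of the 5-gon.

Σ = (-64) + (-22) + (132) + (50) + (8) = 104
Area = |Σ|/2 = 52.

52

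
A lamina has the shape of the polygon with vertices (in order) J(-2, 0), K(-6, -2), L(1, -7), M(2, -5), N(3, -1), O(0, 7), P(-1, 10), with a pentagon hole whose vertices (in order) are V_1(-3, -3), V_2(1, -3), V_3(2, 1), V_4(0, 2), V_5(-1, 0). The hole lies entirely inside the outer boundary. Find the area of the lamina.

45

Outer boundary:
Apply Gauss's area formula: 2A = Σ (x_i·y_{i+1} − x_{i+1}·y_i), indices taken mod 7.
Σ = (4) + (44) + (9) + (13) + (21) + (7) + (20) = 118
Area = |Σ|/2 = 59.
Hole:
Apply Gauss's area formula: 2A = Σ (x_i·y_{i+1} − x_{i+1}·y_i), indices taken mod 5.
Cross-terms: 12, 7, 4, 2, 3  ⇒  Σ = 28
Area = |Σ|/2 = 14.
Net area = 59 − 14 = 45.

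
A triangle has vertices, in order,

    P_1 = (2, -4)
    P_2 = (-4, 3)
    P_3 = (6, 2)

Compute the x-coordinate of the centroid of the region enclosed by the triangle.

4/3

Apply the shoelace (surveyor's) formula. First the cross-terms c_i = x_i·y_{i+1} − x_{i+1}·y_i:
  -10, -26, -28  ⇒  2A = -64, A = -32.
Then Σ (x_i + x_{i+1})·c_i = -256, so x̄ = -256 / (6·(-32)) = 4/3.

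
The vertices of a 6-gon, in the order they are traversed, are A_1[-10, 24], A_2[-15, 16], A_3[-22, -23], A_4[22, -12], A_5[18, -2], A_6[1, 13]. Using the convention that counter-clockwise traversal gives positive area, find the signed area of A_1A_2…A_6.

1114.5

Apply the surveyor's formula: 2A = Σ (x_i·y_{i+1} − x_{i+1}·y_i), indices taken mod 6.
Cross-terms: 200, 697, 770, 172, 236, 154  ⇒  Σ = 2229
Signed area = Σ/2 = 1114.5 (positive ⇒ counter-clockwise traversal).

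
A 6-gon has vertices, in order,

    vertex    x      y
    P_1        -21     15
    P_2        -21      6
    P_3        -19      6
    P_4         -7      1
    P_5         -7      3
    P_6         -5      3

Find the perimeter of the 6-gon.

|P_1P_2| = √((0)² + (-9)²) = √81 = 9
|P_2P_3| = √((2)² + (0)²) = √4 = 2
|P_3P_4| = √((12)² + (-5)²) = √169 = 13
|P_4P_5| = √((0)² + (2)²) = √4 = 2
|P_5P_6| = √((2)² + (0)²) = √4 = 2
|P_6P_1| = √((-16)² + (12)²) = √400 = 20
Perimeter = 9 + 2 + 13 + 2 + 2 + 20 = 48.

48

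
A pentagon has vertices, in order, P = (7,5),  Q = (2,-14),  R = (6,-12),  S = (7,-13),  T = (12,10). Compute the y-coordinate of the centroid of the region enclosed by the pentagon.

Apply the shoelace formula. First the cross-terms c_i = x_i·y_{i+1} − x_{i+1}·y_i:
  -108, 60, 6, 226, -10  ⇒  2A = 174, A = 87.
Then Σ (y_i + y_{i+1})·c_i = -1566, so ȳ = -1566 / (6·87) = -3.

-3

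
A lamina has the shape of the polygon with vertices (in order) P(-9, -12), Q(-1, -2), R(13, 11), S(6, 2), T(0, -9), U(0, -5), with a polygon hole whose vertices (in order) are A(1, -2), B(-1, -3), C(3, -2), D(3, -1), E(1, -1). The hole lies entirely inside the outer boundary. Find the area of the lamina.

Outer boundary:
Apply the shoelace formula: 2A = Σ (x_i·y_{i+1} − x_{i+1}·y_i), indices taken mod 6.
Σ = (6) + (15) + (-40) + (-54) + (0) + (-45) = -118
Area = |Σ|/2 = 59.
Hole:
Apply Gauss's area formula: 2A = Σ (x_i·y_{i+1} − x_{i+1}·y_i), indices taken mod 5.
Cross-terms: -5, 11, 3, -2, -1  ⇒  Σ = 6
Area = |Σ|/2 = 3.
Net area = 59 − 3 = 56.

56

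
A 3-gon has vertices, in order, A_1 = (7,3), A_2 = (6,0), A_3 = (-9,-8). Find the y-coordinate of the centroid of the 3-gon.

-5/3

Apply Gauss's area formula. First the cross-terms c_i = x_i·y_{i+1} − x_{i+1}·y_i:
  -18, -48, 29  ⇒  2A = -37, A = -18.5.
Then Σ (y_i + y_{i+1})·c_i = 185, so ȳ = 185 / (6·(-18.5)) = -5/3.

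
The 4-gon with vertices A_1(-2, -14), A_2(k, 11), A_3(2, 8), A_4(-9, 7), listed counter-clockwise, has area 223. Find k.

12

The doubled signed area Σ (x_i y_{i+1} − x_{i+1} y_i) is linear in k.
With k=0 it equals 182; the coefficient of k is 22 (from the two edges through A_2).
So 22·k + 182 = 2·223 = 446 ⇒ k = 12.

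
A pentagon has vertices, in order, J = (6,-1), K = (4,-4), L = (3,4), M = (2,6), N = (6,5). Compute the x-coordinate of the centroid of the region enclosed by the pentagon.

Apply Gauss's area formula. First the cross-terms c_i = x_i·y_{i+1} − x_{i+1}·y_i:
  -20, 28, 10, -26, -36  ⇒  2A = -44, A = -22.
Then Σ (x_i + x_{i+1})·c_i = -594, so x̄ = -594 / (6·(-22)) = 4.5.

4.5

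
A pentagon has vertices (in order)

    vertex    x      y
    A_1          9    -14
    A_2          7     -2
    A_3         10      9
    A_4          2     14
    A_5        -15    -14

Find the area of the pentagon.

Cross-terms: 80, 83, 122, 182, 336  ⇒  Σ = 803
Area = |Σ|/2 = 401.5.

401.5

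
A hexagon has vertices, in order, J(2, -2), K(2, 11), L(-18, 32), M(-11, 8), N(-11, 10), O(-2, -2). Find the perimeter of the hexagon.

|JK| = √((0)² + (13)²) = √169 = 13
|KL| = √((-20)² + (21)²) = √841 = 29
|LM| = √((7)² + (-24)²) = √625 = 25
|MN| = √((0)² + (2)²) = √4 = 2
|NO| = √((9)² + (-12)²) = √225 = 15
|OJ| = √((4)² + (0)²) = √16 = 4
Perimeter = 13 + 29 + 25 + 2 + 15 + 4 = 88.

88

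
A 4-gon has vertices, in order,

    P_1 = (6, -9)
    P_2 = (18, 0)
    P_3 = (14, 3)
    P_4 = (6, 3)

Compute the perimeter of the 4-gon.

40

|P_1P_2| = √((12)² + (9)²) = √225 = 15
|P_2P_3| = √((-4)² + (3)²) = √25 = 5
|P_3P_4| = √((-8)² + (0)²) = √64 = 8
|P_4P_1| = √((0)² + (-12)²) = √144 = 12
Perimeter = 15 + 5 + 8 + 12 = 40.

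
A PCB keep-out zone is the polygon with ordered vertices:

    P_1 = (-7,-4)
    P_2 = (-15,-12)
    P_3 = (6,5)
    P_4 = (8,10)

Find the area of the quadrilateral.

39.5

P_1→P_2: (-7)(-12) − (-15)(-4) = 24
P_2→P_3: (-15)(5) − (6)(-12) = -3
P_3→P_4: (6)(10) − (8)(5) = 20
P_4→P_1: (8)(-4) − (-7)(10) = 38
Σ = 79
Area = |Σ|/2 = 39.5.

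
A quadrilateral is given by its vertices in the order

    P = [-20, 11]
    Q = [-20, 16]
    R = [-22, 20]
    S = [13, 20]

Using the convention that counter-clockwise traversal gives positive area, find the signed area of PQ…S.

-152.5

Apply the shoelace formula: 2A = Σ (x_i·y_{i+1} − x_{i+1}·y_i), indices taken mod 4.
Cross-terms: -100, -48, -700, 543  ⇒  Σ = -305
Signed area = Σ/2 = -152.5 (negative ⇒ clockwise traversal).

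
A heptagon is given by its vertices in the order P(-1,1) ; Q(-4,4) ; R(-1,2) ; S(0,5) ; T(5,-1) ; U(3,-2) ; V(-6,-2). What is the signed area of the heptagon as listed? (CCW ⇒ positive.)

Apply the shoelace formula: 2A = Σ (x_i·y_{i+1} − x_{i+1}·y_i), indices taken mod 7.
P→Q: (-1)(4) − (-4)(1) = 0
Q→R: (-4)(2) − (-1)(4) = -4
R→S: (-1)(5) − (0)(2) = -5
S→T: (0)(-1) − (5)(5) = -25
T→U: (5)(-2) − (3)(-1) = -7
U→V: (3)(-2) − (-6)(-2) = -18
V→P: (-6)(1) − (-1)(-2) = -8
Σ = -67
Signed area = Σ/2 = -33.5 (negative ⇒ clockwise traversal).

-33.5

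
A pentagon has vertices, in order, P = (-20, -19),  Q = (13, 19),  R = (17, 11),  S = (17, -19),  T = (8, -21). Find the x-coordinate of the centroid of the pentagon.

Apply the shoelace formula. First the cross-terms c_i = x_i·y_{i+1} − x_{i+1}·y_i:
  -133, -180, -510, -205, -572  ⇒  2A = -1600, A = -800.
Then Σ (x_i + x_{i+1})·c_i = -20070, so x̄ = -20070 / (6·(-800)) = 4.18125.

4.18125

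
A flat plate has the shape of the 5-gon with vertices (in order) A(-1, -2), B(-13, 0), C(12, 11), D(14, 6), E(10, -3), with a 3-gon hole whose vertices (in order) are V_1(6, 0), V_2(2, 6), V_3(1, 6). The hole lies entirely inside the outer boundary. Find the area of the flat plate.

185

Outer boundary:
A→B: (-1)(0) − (-13)(-2) = -26
B→C: (-13)(11) − (12)(0) = -143
C→D: (12)(6) − (14)(11) = -82
D→E: (14)(-3) − (10)(6) = -102
E→A: (10)(-2) − (-1)(-3) = -23
Σ = -376
Area = |Σ|/2 = 188.
Hole:
Apply Gauss's area formula: 2A = Σ (x_i·y_{i+1} − x_{i+1}·y_i), indices taken mod 3.
Σ = (36) + (6) + (-36) = 6
Area = |Σ|/2 = 3.
Net area = 188 − 3 = 185.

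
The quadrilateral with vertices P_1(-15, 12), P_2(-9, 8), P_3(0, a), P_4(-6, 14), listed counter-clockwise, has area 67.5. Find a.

-3

Write out the shoelace sum; only the two edges meeting at P_3 involve a:
2·Area = [((-9)·a − 0·8) + (0·14 − (-6)·a)] + 126
       = -3·a + 126 = 135
⇒ a = -3.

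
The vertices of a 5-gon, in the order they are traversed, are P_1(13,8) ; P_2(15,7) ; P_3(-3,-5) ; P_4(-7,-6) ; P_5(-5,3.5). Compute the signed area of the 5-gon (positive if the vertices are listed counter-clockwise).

Σ = (-29) + (-54) + (-17) + (-54.5) + (-85.5) = -240
Signed area = Σ/2 = -120 (negative ⇒ clockwise traversal).

-120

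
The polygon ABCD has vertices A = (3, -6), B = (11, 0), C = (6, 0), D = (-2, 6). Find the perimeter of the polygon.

38

|AB| = √((8)² + (6)²) = √100 = 10
|BC| = √((-5)² + (0)²) = √25 = 5
|CD| = √((-8)² + (6)²) = √100 = 10
|DA| = √((5)² + (-12)²) = √169 = 13
Perimeter = 10 + 5 + 10 + 13 = 38.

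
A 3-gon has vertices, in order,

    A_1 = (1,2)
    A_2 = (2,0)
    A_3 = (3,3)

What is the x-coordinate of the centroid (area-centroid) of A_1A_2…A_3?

Apply the surveyor's formula. First the cross-terms c_i = x_i·y_{i+1} − x_{i+1}·y_i:
  -4, 6, 3  ⇒  2A = 5, A = 2.5.
Then Σ (x_i + x_{i+1})·c_i = 30, so x̄ = 30 / (6·2.5) = 2.

2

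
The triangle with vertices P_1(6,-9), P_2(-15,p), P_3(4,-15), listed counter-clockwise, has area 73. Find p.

The doubled signed area Σ (x_i y_{i+1} − x_{i+1} y_i) is linear in p.
With p=0 it equals 144; the coefficient of p is 2 (from the two edges through P_2).
So 2·p + 144 = 2·73 = 146 ⇒ p = 1.

1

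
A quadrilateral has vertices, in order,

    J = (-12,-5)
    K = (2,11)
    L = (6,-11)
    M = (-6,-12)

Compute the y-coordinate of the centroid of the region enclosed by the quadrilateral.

Apply the shoelace (surveyor's) formula. First the cross-terms c_i = x_i·y_{i+1} − x_{i+1}·y_i:
  -122, -88, -138, -114  ⇒  2A = -462, A = -231.
Then Σ (y_i + y_{i+1})·c_i = 4380, so ȳ = 4380 / (6·(-231)) = -730/231.

-730/231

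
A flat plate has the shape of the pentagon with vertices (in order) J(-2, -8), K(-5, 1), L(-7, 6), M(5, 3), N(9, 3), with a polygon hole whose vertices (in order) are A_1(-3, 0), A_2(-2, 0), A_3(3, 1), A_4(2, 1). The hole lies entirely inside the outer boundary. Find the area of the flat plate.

Outer boundary:
Σ = (-42) + (-23) + (-51) + (-12) + (-66) = -194
Area = |Σ|/2 = 97.
Hole:
Apply the shoelace formula: 2A = Σ (x_i·y_{i+1} − x_{i+1}·y_i), indices taken mod 4.
Σ = (0) + (-2) + (1) + (3) = 2
Area = |Σ|/2 = 1.
Net area = 97 − 1 = 96.

96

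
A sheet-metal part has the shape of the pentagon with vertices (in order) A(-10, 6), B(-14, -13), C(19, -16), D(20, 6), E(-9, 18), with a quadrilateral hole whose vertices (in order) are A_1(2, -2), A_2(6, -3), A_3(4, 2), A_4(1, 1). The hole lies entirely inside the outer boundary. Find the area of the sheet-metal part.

815.5

Outer boundary:
Apply the shoelace (surveyor's) formula: 2A = Σ (x_i·y_{i+1} − x_{i+1}·y_i), indices taken mod 5.
Σ = (214) + (471) + (434) + (414) + (126) = 1659
Area = |Σ|/2 = 829.5.
Hole:
Σ = (6) + (24) + (2) + (-4) = 28
Area = |Σ|/2 = 14.
Net area = 829.5 − 14 = 815.5.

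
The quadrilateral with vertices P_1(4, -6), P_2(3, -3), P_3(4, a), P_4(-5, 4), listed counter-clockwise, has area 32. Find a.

2

Write out the shoelace sum; only the two edges meeting at P_3 involve a:
2·Area = [(3·a − 4·(-3)) + (4·4 − (-5)·a)] + 20
       = 8·a + 48 = 64
⇒ a = 2.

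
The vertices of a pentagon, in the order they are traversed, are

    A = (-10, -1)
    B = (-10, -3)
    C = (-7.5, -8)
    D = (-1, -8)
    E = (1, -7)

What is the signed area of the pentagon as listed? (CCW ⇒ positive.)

36.75

Apply Gauss's area formula: 2A = Σ (x_i·y_{i+1} − x_{i+1}·y_i), indices taken mod 5.
Cross-terms: 20, 57.5, 52, 15, -71  ⇒  Σ = 73.5
Signed area = Σ/2 = 36.75 (positive ⇒ counter-clockwise traversal).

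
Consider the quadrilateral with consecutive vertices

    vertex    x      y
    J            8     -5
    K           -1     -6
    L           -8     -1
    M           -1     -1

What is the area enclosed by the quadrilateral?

Σ = (-53) + (-47) + (7) + (13) = -80
Area = |Σ|/2 = 40.

40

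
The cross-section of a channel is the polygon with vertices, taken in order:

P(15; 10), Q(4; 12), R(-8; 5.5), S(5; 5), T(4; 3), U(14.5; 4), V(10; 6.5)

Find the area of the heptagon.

107.375

Apply the shoelace (surveyor's) formula: 2A = Σ (x_i·y_{i+1} − x_{i+1}·y_i), indices taken mod 7.
Σ = (140) + (118) + (-67.5) + (-5) + (-27.5) + (54.25) + (2.5) = 214.75
Area = |Σ|/2 = 107.375.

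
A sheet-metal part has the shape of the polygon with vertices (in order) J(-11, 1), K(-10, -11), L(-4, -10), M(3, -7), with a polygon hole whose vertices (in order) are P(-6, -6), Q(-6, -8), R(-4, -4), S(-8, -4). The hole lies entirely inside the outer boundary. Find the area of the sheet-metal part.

79.5

Outer boundary:
Apply the shoelace formula: 2A = Σ (x_i·y_{i+1} − x_{i+1}·y_i), indices taken mod 4.
J→K: (-11)(-11) − (-10)(1) = 131
K→L: (-10)(-10) − (-4)(-11) = 56
L→M: (-4)(-7) − (3)(-10) = 58
M→J: (3)(1) − (-11)(-7) = -74
Σ = 171
Area = |Σ|/2 = 85.5.
Hole:
P→Q: (-6)(-8) − (-6)(-6) = 12
Q→R: (-6)(-4) − (-4)(-8) = -8
R→S: (-4)(-4) − (-8)(-4) = -16
S→P: (-8)(-6) − (-6)(-4) = 24
Σ = 12
Area = |Σ|/2 = 6.
Net area = 85.5 − 6 = 79.5.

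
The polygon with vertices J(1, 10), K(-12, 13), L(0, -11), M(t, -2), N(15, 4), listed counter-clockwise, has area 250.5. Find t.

The doubled signed area Σ (x_i y_{i+1} − x_{i+1} y_i) is linear in t.
With t=0 it equals 441; the coefficient of t is 15 (from the two edges through M).
So 15·t + 441 = 2·250.5 = 501 ⇒ t = 4.

4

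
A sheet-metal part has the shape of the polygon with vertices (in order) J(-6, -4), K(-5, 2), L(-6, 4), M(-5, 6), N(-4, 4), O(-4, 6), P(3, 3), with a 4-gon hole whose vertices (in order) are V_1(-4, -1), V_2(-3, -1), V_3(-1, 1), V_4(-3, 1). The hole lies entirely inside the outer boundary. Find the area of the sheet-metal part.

39

Outer boundary:
Apply Gauss's area formula: 2A = Σ (x_i·y_{i+1} − x_{i+1}·y_i), indices taken mod 7.
J→K: (-6)(2) − (-5)(-4) = -32
K→L: (-5)(4) − (-6)(2) = -8
L→M: (-6)(6) − (-5)(4) = -16
M→N: (-5)(4) − (-4)(6) = 4
N→O: (-4)(6) − (-4)(4) = -8
O→P: (-4)(3) − (3)(6) = -30
P→J: (3)(-4) − (-6)(3) = 6
Σ = -84
Area = |Σ|/2 = 42.
Hole:
Apply the shoelace formula: 2A = Σ (x_i·y_{i+1} − x_{i+1}·y_i), indices taken mod 4.
Cross-terms: 1, -4, 2, 7  ⇒  Σ = 6
Area = |Σ|/2 = 3.
Net area = 42 − 3 = 39.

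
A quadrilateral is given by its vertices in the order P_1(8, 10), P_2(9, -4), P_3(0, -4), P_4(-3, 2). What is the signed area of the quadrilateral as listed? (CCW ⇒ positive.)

-108

Cross-terms: -122, -36, -12, -46  ⇒  Σ = -216
Signed area = Σ/2 = -108 (negative ⇒ clockwise traversal).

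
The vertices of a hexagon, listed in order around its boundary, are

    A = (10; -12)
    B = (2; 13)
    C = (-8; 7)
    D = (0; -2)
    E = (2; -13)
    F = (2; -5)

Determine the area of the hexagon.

167

Cross-terms: 154, 118, 16, 4, 16, 26  ⇒  Σ = 334
Area = |Σ|/2 = 167.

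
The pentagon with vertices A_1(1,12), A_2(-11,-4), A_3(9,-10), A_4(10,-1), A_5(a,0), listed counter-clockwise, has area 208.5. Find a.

4

The doubled signed area Σ (x_i y_{i+1} − x_{i+1} y_i) is linear in a.
With a=0 it equals 365; the coefficient of a is 13 (from the two edges through A_5).
So 13·a + 365 = 2·208.5 = 417 ⇒ a = 4.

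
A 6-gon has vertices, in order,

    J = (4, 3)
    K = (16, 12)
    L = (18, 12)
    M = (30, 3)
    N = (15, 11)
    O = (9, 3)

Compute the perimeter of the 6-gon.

|JK| = √((12)² + (9)²) = √225 = 15
|KL| = √((2)² + (0)²) = √4 = 2
|LM| = √((12)² + (-9)²) = √225 = 15
|MN| = √((-15)² + (8)²) = √289 = 17
|NO| = √((-6)² + (-8)²) = √100 = 10
|OJ| = √((-5)² + (0)²) = √25 = 5
Perimeter = 15 + 2 + 15 + 17 + 10 + 5 = 64.

64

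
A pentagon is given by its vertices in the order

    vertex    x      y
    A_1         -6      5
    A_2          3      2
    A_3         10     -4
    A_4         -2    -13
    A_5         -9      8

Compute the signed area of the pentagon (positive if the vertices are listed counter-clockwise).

Apply the shoelace (surveyor's) formula: 2A = Σ (x_i·y_{i+1} − x_{i+1}·y_i), indices taken mod 5.
Σ = (-27) + (-32) + (-138) + (-133) + (3) = -327
Signed area = Σ/2 = -163.5 (negative ⇒ clockwise traversal).

-163.5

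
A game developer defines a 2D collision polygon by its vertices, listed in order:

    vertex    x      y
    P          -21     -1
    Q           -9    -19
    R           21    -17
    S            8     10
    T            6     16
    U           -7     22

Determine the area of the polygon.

1034.5

Apply the shoelace formula: 2A = Σ (x_i·y_{i+1} − x_{i+1}·y_i), indices taken mod 6.
Cross-terms: 390, 552, 346, 68, 244, 469  ⇒  Σ = 2069
Area = |Σ|/2 = 1034.5.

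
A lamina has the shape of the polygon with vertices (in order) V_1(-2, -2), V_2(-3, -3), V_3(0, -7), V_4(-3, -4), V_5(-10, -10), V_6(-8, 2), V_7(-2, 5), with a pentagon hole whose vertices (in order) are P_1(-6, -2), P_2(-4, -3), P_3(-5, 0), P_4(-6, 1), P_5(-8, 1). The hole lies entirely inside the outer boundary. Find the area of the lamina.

59

Outer boundary:
Cross-terms: 0, 21, -21, -10, -100, -36, 14  ⇒  Σ = -132
Area = |Σ|/2 = 66.
Hole:
Apply Gauss's area formula: 2A = Σ (x_i·y_{i+1} − x_{i+1}·y_i), indices taken mod 5.
P_1→P_2: (-6)(-3) − (-4)(-2) = 10
P_2→P_3: (-4)(0) − (-5)(-3) = -15
P_3→P_4: (-5)(1) − (-6)(0) = -5
P_4→P_5: (-6)(1) − (-8)(1) = 2
P_5→P_1: (-8)(-2) − (-6)(1) = 22
Σ = 14
Area = |Σ|/2 = 7.
Net area = 66 − 7 = 59.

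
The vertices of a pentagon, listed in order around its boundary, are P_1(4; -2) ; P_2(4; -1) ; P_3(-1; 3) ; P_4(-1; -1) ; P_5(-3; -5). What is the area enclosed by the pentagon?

Apply the surveyor's formula: 2A = Σ (x_i·y_{i+1} − x_{i+1}·y_i), indices taken mod 5.
P_1→P_2: (4)(-1) − (4)(-2) = 4
P_2→P_3: (4)(3) − (-1)(-1) = 11
P_3→P_4: (-1)(-1) − (-1)(3) = 4
P_4→P_5: (-1)(-5) − (-3)(-1) = 2
P_5→P_1: (-3)(-2) − (4)(-5) = 26
Σ = 47
Area = |Σ|/2 = 23.5.

23.5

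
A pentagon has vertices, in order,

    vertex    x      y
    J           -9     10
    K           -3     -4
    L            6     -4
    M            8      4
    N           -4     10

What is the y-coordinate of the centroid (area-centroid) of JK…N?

613/228

Apply the shoelace (surveyor's) formula. First the cross-terms c_i = x_i·y_{i+1} − x_{i+1}·y_i:
  66, 36, 56, 96, 50  ⇒  2A = 304, A = 152.
Then Σ (y_i + y_{i+1})·c_i = 2452, so ȳ = 2452 / (6·152) = 613/228.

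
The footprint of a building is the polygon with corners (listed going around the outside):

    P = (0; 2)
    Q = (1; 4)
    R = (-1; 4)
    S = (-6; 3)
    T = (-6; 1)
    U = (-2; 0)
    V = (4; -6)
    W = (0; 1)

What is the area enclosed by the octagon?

28.5

Apply the surveyor's formula: 2A = Σ (x_i·y_{i+1} − x_{i+1}·y_i), indices taken mod 8.
Σ = (-2) + (8) + (21) + (12) + (2) + (12) + (4) + (0) = 57
Area = |Σ|/2 = 28.5.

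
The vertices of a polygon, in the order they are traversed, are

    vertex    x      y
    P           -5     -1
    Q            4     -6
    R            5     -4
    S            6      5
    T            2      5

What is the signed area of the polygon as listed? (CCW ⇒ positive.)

70

Apply the shoelace (surveyor's) formula: 2A = Σ (x_i·y_{i+1} − x_{i+1}·y_i), indices taken mod 5.
Cross-terms: 34, 14, 49, 20, 23  ⇒  Σ = 140
Signed area = Σ/2 = 70 (positive ⇒ counter-clockwise traversal).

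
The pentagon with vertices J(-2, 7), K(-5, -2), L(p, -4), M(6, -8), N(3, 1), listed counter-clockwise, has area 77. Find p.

The doubled signed area Σ (x_i y_{i+1} − x_{i+1} y_i) is linear in p.
With p=0 it equals 136; the coefficient of p is -6 (from the two edges through L).
So -6·p + 136 = 2·77 = 154 ⇒ p = -3.

-3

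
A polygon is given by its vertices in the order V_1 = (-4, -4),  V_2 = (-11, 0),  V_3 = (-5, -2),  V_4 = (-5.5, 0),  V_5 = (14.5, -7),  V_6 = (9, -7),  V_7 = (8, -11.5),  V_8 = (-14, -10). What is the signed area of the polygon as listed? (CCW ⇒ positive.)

-152.75

Apply Gauss's area formula: 2A = Σ (x_i·y_{i+1} − x_{i+1}·y_i), indices taken mod 8.
Σ = (-44) + (22) + (-11) + (38.5) + (-38.5) + (-47.5) + (-241) + (16) = -305.5
Signed area = Σ/2 = -152.75 (negative ⇒ clockwise traversal).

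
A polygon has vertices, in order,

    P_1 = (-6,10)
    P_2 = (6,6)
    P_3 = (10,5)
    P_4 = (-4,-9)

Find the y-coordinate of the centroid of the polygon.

56/29

Apply Gauss's area formula. First the cross-terms c_i = x_i·y_{i+1} − x_{i+1}·y_i:
  -96, -30, -70, -94  ⇒  2A = -290, A = -145.
Then Σ (y_i + y_{i+1})·c_i = -1680, so ȳ = -1680 / (6·(-145)) = 56/29.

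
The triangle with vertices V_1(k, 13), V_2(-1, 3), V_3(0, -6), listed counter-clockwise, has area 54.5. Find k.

10

Write out the shoelace sum; only the two edges meeting at V_1 involve k:
2·Area = [(0·13 − k·(-6)) + (k·3 − (-1)·13)] + 6
       = 9·k + 19 = 109
⇒ k = 10.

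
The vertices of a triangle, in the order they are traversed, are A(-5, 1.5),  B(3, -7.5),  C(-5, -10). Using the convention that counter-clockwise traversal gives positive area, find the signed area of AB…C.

Σ = (33) + (-67.5) + (-57.5) = -92
Signed area = Σ/2 = -46 (negative ⇒ clockwise traversal).

-46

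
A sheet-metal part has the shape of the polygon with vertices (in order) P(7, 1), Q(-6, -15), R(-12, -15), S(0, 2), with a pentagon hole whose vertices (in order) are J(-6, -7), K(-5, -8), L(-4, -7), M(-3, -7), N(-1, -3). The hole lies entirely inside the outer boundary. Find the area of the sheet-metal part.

Outer boundary:
Apply the surveyor's formula: 2A = Σ (x_i·y_{i+1} − x_{i+1}·y_i), indices taken mod 4.
Cross-terms: -99, -90, -24, -14  ⇒  Σ = -227
Area = |Σ|/2 = 113.5.
Hole:
Apply the shoelace formula: 2A = Σ (x_i·y_{i+1} − x_{i+1}·y_i), indices taken mod 5.
Σ = (13) + (3) + (7) + (2) + (-11) = 14
Area = |Σ|/2 = 7.
Net area = 113.5 − 7 = 106.5.

106.5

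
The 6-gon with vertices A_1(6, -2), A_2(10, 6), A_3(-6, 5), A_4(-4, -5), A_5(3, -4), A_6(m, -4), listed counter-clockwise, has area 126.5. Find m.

The doubled signed area Σ (x_i y_{i+1} − x_{i+1} y_i) is linear in m.
With m=0 it equals 235; the coefficient of m is 2 (from the two edges through A_6).
So 2·m + 235 = 2·126.5 = 253 ⇒ m = 9.

9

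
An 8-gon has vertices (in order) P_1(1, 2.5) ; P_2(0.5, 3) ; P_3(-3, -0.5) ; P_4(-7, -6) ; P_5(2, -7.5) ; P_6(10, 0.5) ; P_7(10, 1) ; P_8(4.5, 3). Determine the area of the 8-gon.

102.125

P_1→P_2: (1)(3) − (0.5)(2.5) = 1.75
P_2→P_3: (0.5)(-0.5) − (-3)(3) = 8.75
P_3→P_4: (-3)(-6) − (-7)(-0.5) = 14.5
P_4→P_5: (-7)(-7.5) − (2)(-6) = 64.5
P_5→P_6: (2)(0.5) − (10)(-7.5) = 76
P_6→P_7: (10)(1) − (10)(0.5) = 5
P_7→P_8: (10)(3) − (4.5)(1) = 25.5
P_8→P_1: (4.5)(2.5) − (1)(3) = 8.25
Σ = 204.25
Area = |Σ|/2 = 102.125.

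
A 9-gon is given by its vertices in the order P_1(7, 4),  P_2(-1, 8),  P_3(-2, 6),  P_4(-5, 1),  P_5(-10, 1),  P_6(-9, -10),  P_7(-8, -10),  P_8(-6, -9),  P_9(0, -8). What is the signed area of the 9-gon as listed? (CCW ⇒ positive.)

Σ = (60) + (10) + (28) + (5) + (109) + (10) + (12) + (48) + (56) = 338
Signed area = Σ/2 = 169 (positive ⇒ counter-clockwise traversal).

169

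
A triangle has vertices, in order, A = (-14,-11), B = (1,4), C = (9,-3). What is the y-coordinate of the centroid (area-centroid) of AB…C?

Apply the shoelace (surveyor's) formula. First the cross-terms c_i = x_i·y_{i+1} − x_{i+1}·y_i:
  -45, -39, -141  ⇒  2A = -225, A = -112.5.
Then Σ (y_i + y_{i+1})·c_i = 2250, so ȳ = 2250 / (6·(-112.5)) = -10/3.

-10/3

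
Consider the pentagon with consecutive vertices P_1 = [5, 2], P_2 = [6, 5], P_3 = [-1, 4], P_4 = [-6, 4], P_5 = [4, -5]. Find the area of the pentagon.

54.5

P_1→P_2: (5)(5) − (6)(2) = 13
P_2→P_3: (6)(4) − (-1)(5) = 29
P_3→P_4: (-1)(4) − (-6)(4) = 20
P_4→P_5: (-6)(-5) − (4)(4) = 14
P_5→P_1: (4)(2) − (5)(-5) = 33
Σ = 109
Area = |Σ|/2 = 54.5.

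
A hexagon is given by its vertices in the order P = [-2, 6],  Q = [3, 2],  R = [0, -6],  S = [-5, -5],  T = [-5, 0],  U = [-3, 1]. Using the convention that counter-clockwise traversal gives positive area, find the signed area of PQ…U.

Σ = (-22) + (-18) + (-30) + (-25) + (-5) + (-16) = -116
Signed area = Σ/2 = -58 (negative ⇒ clockwise traversal).

-58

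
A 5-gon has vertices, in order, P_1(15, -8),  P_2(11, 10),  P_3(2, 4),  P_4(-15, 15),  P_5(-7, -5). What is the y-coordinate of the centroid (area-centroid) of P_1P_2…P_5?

291/221

Apply Gauss's area formula. First the cross-terms c_i = x_i·y_{i+1} − x_{i+1}·y_i:
  238, 24, 90, 180, 131  ⇒  2A = 663, A = 331.5.
Then Σ (y_i + y_{i+1})·c_i = 2619, so ȳ = 2619 / (6·331.5) = 291/221.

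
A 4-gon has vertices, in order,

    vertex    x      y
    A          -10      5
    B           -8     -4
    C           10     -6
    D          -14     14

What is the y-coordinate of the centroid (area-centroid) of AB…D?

163/147

Apply the shoelace formula. First the cross-terms c_i = x_i·y_{i+1} − x_{i+1}·y_i:
  80, 88, 56, 70  ⇒  2A = 294, A = 147.
Then Σ (y_i + y_{i+1})·c_i = 978, so ȳ = 978 / (6·147) = 163/147.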